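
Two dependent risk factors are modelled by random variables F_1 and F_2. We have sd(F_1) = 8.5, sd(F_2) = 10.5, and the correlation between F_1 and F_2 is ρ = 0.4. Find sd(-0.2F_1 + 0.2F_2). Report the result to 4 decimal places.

V(F_1) = (8.5)² = 72.25;  V(F_2) = (10.5)² = 110.25
Cov(F_1,F_2) = ρ·sd(F_1)·sd(F_2) = 0.4·8.5·10.5 = 35.7
V(-0.2F_1 + 0.2F_2) = (-0.2)²·V(F_1) + (0.2)²·V(F_2) + 2·(-0.2)·(0.2)·Cov(F_1,F_2)
= 0.04·72.25 + 0.04·110.25 + -0.08·35.7 = 4.444
sd(-0.2F_1 + 0.2F_2) = √4.444 ≈ 2.1081

2.1081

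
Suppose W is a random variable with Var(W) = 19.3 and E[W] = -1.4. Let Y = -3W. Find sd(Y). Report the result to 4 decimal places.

13.1795

Var(-3W) = (-3)²·19.3 = 173.7
sd(Y) = √173.7 ≈ 13.1795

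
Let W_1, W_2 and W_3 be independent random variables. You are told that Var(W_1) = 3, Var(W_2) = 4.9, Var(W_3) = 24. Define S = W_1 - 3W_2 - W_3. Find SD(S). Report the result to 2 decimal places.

By independence, Var(S) = (1)²Var(W_1) + (-3)²Var(W_2) + (-1)²Var(W_3)
= (1)²·3 + (-3)²·4.9 + (-1)²·24 = 71.1
SD(S) = √71.1 ≈ 8.43

8.43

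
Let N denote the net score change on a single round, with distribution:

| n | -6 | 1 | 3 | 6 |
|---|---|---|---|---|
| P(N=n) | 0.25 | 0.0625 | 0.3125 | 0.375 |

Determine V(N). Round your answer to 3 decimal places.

E[N] = (-6)(0.25) + (1)(0.0625) + (3)(0.3125) + (6)(0.375) = 1.75
E[N²] = (-6)²(0.25) + (1)²(0.0625) + (3)²(0.3125) + (6)²(0.375) = 25.375
V(N) = E[N²] − (E[N])² = 25.375 − (1.75)² = 22.3125

22.313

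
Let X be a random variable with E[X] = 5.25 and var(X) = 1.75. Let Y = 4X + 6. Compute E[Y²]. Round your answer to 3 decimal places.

757.000

E[4X + 6] = 4·5.25 + 6 = 27
var(4X + 6) = (4)²·1.75 = 28
E[Y²] = var(Y) + (E[Y])² = 28 + (27)² = 757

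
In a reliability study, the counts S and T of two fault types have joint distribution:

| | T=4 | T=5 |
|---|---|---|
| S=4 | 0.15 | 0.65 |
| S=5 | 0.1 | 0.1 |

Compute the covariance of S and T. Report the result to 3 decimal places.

-0.050

E[S] = 4.2,  E[T] = 4.75
E[ST] = 19.9
Cov(S,T) = E[ST] − E[S]E[T] = 19.9 − (4.2)(4.75) = -0.05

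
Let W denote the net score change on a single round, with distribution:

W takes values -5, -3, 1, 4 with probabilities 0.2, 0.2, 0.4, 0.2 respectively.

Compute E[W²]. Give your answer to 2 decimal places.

E[W²] = (-5)²(0.2) + (-3)²(0.2) + (1)²(0.4) + (4)²(0.2) = 10.4

10.40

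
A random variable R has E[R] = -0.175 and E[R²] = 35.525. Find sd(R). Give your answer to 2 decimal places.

var(R) = 35.525 − (-0.175)² = 35.494375
sd(R) = √35.494375 ≈ 5.96

5.96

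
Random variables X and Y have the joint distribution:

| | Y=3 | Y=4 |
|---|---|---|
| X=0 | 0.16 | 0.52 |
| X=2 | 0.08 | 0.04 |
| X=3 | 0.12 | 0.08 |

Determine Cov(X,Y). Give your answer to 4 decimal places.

-0.2176

E[X] = 0.84,  E[Y] = 3.64
E[XY] = 2.84
Cov(X,Y) = E[XY] − E[X]E[Y] = 2.84 − (0.84)(3.64) = -0.2176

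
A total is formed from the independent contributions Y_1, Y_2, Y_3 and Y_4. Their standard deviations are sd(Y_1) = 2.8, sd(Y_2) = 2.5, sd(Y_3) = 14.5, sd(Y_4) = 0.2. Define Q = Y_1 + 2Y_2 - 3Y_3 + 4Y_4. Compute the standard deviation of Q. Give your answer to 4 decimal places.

43.8831

var(Y_1) = 7.84, var(Y_2) = 6.25, var(Y_3) = 210.25, var(Y_4) = 0.04
By independence, var(Q) = (1)²var(Y_1) + (2)²var(Y_2) + (-3)²var(Y_3) + (4)²var(Y_4)
= (1)²·7.84 + (2)²·6.25 + (-3)²·210.25 + (4)²·0.04 = 1925.73
sd(Q) = √1925.73 ≈ 43.8831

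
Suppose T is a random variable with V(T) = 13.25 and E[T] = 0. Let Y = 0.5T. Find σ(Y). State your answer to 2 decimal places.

1.82

V(0.5T) = (0.5)²·13.25 = 3.3125
σ(Y) = √3.3125 ≈ 1.82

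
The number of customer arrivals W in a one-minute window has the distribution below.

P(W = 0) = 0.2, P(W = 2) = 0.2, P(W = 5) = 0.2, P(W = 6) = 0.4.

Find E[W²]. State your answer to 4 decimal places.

E[W²] = (0)²(0.2) + (2)²(0.2) + (5)²(0.2) + (6)²(0.4) = 20.2

20.2000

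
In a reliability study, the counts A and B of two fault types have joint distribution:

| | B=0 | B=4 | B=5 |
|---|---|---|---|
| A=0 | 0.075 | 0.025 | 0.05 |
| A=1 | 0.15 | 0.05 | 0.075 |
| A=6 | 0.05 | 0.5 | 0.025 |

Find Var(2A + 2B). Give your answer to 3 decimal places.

58.698

E[A] = 3.725,  E[B] = 3.05,  E[AB] = 13.325
Var(A) = 20.975 − (3.725)² = 7.099375;  Var(B) = 12.95 − (3.05)² = 3.6475
cov(A,B) = 13.325 − (3.725)(3.05) = 1.96375
Var(2A + 2B) = (2)²·7.099375 + (2)²·3.6475 + 2·(2)·(2)·1.96375 = 58.6975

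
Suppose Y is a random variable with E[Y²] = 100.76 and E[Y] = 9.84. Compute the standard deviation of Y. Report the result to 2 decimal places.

1.98

V(Y) = 100.76 − (9.84)² = 3.9344
σ(Y) = √3.9344 ≈ 1.98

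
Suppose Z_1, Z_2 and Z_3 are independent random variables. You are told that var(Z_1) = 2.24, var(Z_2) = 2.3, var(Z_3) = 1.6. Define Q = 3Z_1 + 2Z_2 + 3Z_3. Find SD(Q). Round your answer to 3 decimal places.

6.615

By independence, var(Q) = (3)²var(Z_1) + (2)²var(Z_2) + (3)²var(Z_3)
= (3)²·2.24 + (2)²·2.3 + (3)²·1.6 = 43.76
SD(Q) = √43.76 ≈ 6.615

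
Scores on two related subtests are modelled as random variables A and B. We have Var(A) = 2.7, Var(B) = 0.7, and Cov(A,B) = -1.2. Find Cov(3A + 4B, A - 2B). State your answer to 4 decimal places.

4.9000

Cov(3A + 4B, A - 2B) = (3)(1)Var(A) + (4)(-2)Var(B) + [(3)(-2) + (4)(1)]Cov(A,B)
= 3·2.7 + -8·0.7 + -2·-1.2 = 4.9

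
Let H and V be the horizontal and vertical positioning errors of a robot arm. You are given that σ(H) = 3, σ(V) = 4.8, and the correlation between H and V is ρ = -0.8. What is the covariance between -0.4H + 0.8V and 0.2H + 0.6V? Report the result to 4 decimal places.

var(H) = (3)² = 9;  var(V) = (4.8)² = 23.04
cov(H,V) = ρ·σ(H)·σ(V) = -0.8·3·4.8 = -11.52
cov(-0.4H + 0.8V, 0.2H + 0.6V) = (-0.4)(0.2)var(H) + (0.8)(0.6)var(V) + [(-0.4)(0.6) + (0.8)(0.2)]cov(H,V)
= -0.08·9 + 0.48·23.04 + -0.08·-11.52 = 11.2608

11.2608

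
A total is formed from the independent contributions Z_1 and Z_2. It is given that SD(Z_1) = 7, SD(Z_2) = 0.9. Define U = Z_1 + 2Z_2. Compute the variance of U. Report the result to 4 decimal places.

Var(Z_1) = 49, Var(Z_2) = 0.81
By independence, Var(U) = (1)²Var(Z_1) + (2)²Var(Z_2)
= (1)²·49 + (2)²·0.81 = 52.24

52.2400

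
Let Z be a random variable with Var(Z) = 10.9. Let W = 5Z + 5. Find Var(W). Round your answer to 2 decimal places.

272.50

Var(5Z + 5) = (5)²·Var(Z) = 25·10.9 = 272.5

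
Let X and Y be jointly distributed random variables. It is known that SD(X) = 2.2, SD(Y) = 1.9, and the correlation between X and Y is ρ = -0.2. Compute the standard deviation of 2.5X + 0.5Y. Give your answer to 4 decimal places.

5.3910

var(X) = (2.2)² = 4.84;  var(Y) = (1.9)² = 3.61
cov(X,Y) = ρ·SD(X)·SD(Y) = -0.2·2.2·1.9 = -0.836
var(2.5X + 0.5Y) = (2.5)²·var(X) + (0.5)²·var(Y) + 2·(2.5)·(0.5)·cov(X,Y)
= 6.25·4.84 + 0.25·3.61 + 2.5·-0.836 = 29.0625
SD(2.5X + 0.5Y) = √29.0625 ≈ 5.3910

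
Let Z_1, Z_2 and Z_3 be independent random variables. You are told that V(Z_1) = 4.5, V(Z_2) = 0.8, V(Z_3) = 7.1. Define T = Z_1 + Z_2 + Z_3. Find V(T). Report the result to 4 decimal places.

By independence, V(T) = (1)²V(Z_1) + (1)²V(Z_2) + (1)²V(Z_3)
= (1)²·4.5 + (1)²·0.8 + (1)²·7.1 = 12.4

12.4000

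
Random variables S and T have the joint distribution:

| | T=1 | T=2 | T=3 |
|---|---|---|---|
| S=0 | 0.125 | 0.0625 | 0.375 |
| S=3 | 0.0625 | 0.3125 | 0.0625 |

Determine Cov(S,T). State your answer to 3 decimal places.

-0.328

E[S] = 1.3125,  E[T] = 2.25
E[ST] = 2.625
Cov(S,T) = E[ST] − E[S]E[T] = 2.625 − (1.3125)(2.25) = -0.328125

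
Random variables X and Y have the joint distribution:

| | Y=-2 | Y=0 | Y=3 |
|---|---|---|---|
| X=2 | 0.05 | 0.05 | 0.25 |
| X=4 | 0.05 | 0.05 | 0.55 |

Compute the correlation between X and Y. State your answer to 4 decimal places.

E[X] = 3.3,  E[Y] = 2.2
E[XY] = 7.5
cov(X,Y) = E[XY] − E[X]E[Y] = 7.5 − (3.3)(2.2) = 0.24
var(X) = 0.91,  var(Y) = 2.76
ρ = 0.24 / √(0.91·2.76) ≈ 0.1514

0.1514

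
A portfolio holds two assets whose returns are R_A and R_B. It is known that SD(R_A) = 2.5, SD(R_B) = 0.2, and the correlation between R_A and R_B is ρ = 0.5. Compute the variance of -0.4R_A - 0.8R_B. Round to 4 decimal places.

var(R_A) = (2.5)² = 6.25;  var(R_B) = (0.2)² = 0.04
Cov(R_A,R_B) = ρ·SD(R_A)·SD(R_B) = 0.5·2.5·0.2 = 0.25
var(-0.4R_A - 0.8R_B) = (-0.4)²·var(R_A) + (-0.8)²·var(R_B) + 2·(-0.4)·(-0.8)·Cov(R_A,R_B)
= 0.16·6.25 + 0.64·0.04 + 0.64·0.25 = 1.1856

1.1856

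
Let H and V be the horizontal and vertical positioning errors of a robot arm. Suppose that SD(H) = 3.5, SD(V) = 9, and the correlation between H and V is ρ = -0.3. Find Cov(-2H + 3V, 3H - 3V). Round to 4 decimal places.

-944.2500

var(H) = (3.5)² = 12.25;  var(V) = (9)² = 81
Cov(H,V) = ρ·SD(H)·SD(V) = -0.3·3.5·9 = -9.45
Cov(-2H + 3V, 3H - 3V) = (-2)(3)var(H) + (3)(-3)var(V) + [(-2)(-3) + (3)(3)]Cov(H,V)
= -6·12.25 + -9·81 + 15·-9.45 = -944.25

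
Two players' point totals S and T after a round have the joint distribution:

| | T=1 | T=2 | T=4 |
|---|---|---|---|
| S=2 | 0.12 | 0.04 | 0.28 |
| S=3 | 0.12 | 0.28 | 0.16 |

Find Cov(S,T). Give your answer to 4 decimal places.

-0.1584

E[S] = 2.56,  E[T] = 2.64
E[ST] = 6.6
Cov(S,T) = E[ST] − E[S]E[T] = 6.6 − (2.56)(2.64) = -0.1584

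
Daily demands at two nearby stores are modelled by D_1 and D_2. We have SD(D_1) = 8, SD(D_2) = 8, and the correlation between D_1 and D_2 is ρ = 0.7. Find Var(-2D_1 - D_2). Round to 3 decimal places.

499.200

Var(D_1) = (8)² = 64;  Var(D_2) = (8)² = 64
Cov(D_1,D_2) = ρ·SD(D_1)·SD(D_2) = 0.7·8·8 = 44.8
Var(-2D_1 - D_2) = (-2)²·Var(D_1) + (-1)²·Var(D_2) + 2·(-2)·(-1)·Cov(D_1,D_2)
= 4·64 + 1·64 + 4·44.8 = 499.2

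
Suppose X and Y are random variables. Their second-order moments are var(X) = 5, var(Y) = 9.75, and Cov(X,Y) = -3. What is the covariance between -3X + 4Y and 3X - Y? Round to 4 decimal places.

-129.0000

Cov(-3X + 4Y, 3X - Y) = (-3)(3)var(X) + (4)(-1)var(Y) + [(-3)(-1) + (4)(3)]Cov(X,Y)
= -9·5 + -4·9.75 + 15·-3 = -129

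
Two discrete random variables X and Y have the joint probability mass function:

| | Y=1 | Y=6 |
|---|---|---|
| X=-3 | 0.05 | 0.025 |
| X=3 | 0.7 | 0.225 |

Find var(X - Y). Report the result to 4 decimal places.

E[X] = 2.55,  E[Y] = 2.25,  E[XY] = 5.55
var(X) = 9 − (2.55)² = 2.4975;  var(Y) = 9.75 − (2.25)² = 4.6875
Cov(X,Y) = 5.55 − (2.55)(2.25) = -0.1875
var(X - Y) = (1)²·2.4975 + (-1)²·4.6875 + 2·(1)·(-1)·-0.1875 = 7.56

7.5600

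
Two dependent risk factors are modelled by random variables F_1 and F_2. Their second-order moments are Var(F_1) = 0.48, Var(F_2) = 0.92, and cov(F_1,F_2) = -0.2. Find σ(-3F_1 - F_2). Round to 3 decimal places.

Var(-3F_1 - F_2) = (-3)²·Var(F_1) + (-1)²·Var(F_2) + 2·(-3)·(-1)·cov(F_1,F_2)
= 9·0.48 + 1·0.92 + 6·-0.2 = 4.04
σ(-3F_1 - F_2) = √4.04 ≈ 2.010

2.010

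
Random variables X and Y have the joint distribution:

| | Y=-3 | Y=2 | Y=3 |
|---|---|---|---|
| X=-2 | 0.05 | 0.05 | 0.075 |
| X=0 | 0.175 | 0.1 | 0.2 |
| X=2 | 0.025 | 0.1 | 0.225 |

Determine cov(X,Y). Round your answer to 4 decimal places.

E[X] = 0.35,  E[Y] = 1.25
E[XY] = 1.25
cov(X,Y) = E[XY] − E[X]E[Y] = 1.25 − (0.35)(1.25) = 0.8125

0.8125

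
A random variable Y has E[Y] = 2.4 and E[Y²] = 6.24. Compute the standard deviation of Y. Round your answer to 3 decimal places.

Var(Y) = 6.24 − (2.4)² = 0.48
SD(Y) = √0.48 ≈ 0.693

0.693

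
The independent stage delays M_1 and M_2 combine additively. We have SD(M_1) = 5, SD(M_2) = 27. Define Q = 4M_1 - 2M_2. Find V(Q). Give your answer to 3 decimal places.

3316.000

V(M_1) = 25, V(M_2) = 729
By independence, V(Q) = (4)²V(M_1) + (-2)²V(M_2)
= (4)²·25 + (-2)²·729 = 3316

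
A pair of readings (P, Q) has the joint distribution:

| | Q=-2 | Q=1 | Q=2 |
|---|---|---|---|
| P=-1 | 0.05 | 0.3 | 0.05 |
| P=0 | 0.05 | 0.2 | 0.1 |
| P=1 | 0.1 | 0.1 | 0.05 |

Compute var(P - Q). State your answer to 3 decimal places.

2.888

E[P] = -0.15,  E[Q] = 0.6,  E[PQ] = -0.3
var(P) = 0.65 − (-0.15)² = 0.6275;  var(Q) = 2.2 − (0.6)² = 1.84
cov(P,Q) = -0.3 − (-0.15)(0.6) = -0.21
var(P - Q) = (1)²·0.6275 + (-1)²·1.84 + 2·(1)·(-1)·-0.21 = 2.8875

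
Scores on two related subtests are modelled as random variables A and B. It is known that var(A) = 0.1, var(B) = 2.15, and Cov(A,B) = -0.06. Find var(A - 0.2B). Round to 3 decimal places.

0.210

var(A - 0.2B) = (1)²·var(A) + (-0.2)²·var(B) + 2·(1)·(-0.2)·Cov(A,B)
= 1·0.1 + 0.04·2.15 + -0.4·-0.06 = 0.21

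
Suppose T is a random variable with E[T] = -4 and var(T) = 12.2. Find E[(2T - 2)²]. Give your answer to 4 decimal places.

148.8000

E[2T - 2] = 2·-4 − 2 = -10
var(2T - 2) = (2)²·12.2 = 48.8
E[(2T - 2)²] = var((2T - 2)) + (E[(2T - 2)])² = 48.8 + (-10)² = 148.8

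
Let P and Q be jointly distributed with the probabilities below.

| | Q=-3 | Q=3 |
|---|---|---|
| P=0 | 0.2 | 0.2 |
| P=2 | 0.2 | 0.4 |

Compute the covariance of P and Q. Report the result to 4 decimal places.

0.4800

E[P] = 1.2,  E[Q] = 0.6
E[PQ] = 1.2
Cov(P,Q) = E[PQ] − E[P]E[Q] = 1.2 − (1.2)(0.6) = 0.48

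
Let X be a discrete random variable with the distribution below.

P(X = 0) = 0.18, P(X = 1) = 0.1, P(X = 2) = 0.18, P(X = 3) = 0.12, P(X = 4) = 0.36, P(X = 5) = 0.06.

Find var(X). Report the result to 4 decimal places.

E[X] = (0)(0.18) + (1)(0.1) + (2)(0.18) + (3)(0.12) + (4)(0.36) + (5)(0.06) = 2.56
E[X²] = (0)²(0.18) + (1)²(0.1) + (2)²(0.18) + (3)²(0.12) + (4)²(0.36) + (5)²(0.06) = 9.16
var(X) = E[X²] − (E[X])² = 9.16 − (2.56)² = 2.6064

2.6064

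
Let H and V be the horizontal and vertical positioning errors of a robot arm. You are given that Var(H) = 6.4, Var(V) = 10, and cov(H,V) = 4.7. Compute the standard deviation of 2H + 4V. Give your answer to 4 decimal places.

16.1493

Var(2H + 4V) = (2)²·Var(H) + (4)²·Var(V) + 2·(2)·(4)·cov(H,V)
= 4·6.4 + 16·10 + 16·4.7 = 260.8
SD(2H + 4V) = √260.8 ≈ 16.1493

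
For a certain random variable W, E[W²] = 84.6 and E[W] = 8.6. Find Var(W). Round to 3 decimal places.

10.640

Var(W) = 84.6 − (8.6)² = 10.64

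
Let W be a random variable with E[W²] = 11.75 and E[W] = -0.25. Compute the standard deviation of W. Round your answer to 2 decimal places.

3.42

V(W) = 11.75 − (-0.25)² = 11.6875
SD(W) = √11.6875 ≈ 3.42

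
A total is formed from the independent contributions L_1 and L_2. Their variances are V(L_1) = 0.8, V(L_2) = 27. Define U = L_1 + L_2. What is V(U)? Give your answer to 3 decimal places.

27.800

By independence, V(U) = (1)²V(L_1) + (1)²V(L_2)
= (1)²·0.8 + (1)²·27 = 27.8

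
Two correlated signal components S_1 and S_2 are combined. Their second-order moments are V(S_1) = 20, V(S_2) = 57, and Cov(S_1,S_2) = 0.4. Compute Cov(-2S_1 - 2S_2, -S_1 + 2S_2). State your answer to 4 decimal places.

Cov(-2S_1 - 2S_2, -S_1 + 2S_2) = (-2)(-1)V(S_1) + (-2)(2)V(S_2) + [(-2)(2) + (-2)(-1)]Cov(S_1,S_2)
= 2·20 + -4·57 + -2·0.4 = -188.8

-188.8000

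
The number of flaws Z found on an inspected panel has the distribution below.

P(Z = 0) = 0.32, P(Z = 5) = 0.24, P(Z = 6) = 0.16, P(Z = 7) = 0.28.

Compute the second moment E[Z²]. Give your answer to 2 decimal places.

E[Z²] = (0)²(0.32) + (5)²(0.24) + (6)²(0.16) + (7)²(0.28) = 25.48

25.48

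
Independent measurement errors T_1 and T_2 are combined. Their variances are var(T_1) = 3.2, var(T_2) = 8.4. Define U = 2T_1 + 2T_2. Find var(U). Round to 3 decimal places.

By independence, var(U) = (2)²var(T_1) + (2)²var(T_2)
= (2)²·3.2 + (2)²·8.4 = 46.4

46.400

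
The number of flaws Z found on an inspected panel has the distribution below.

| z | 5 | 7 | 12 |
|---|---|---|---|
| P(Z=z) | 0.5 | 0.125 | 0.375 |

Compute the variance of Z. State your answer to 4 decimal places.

10.6094

E[Z] = (5)(0.5) + (7)(0.125) + (12)(0.375) = 7.875
E[Z²] = (5)²(0.5) + (7)²(0.125) + (12)²(0.375) = 72.625
Var(Z) = E[Z²] − (E[Z])² = 72.625 − (7.875)² = 10.609375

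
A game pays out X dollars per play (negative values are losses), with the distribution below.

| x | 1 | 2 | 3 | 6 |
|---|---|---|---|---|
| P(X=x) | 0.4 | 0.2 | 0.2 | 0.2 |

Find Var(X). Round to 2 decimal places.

E[X] = (1)(0.4) + (2)(0.2) + (3)(0.2) + (6)(0.2) = 2.6
E[X²] = (1)²(0.4) + (2)²(0.2) + (3)²(0.2) + (6)²(0.2) = 10.2
Var(X) = E[X²] − (E[X])² = 10.2 − (2.6)² = 3.44

3.44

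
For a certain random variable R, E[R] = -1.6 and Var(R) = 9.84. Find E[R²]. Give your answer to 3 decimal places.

12.400

E[R²] = Var(R) + (E[R])² = 9.84 + (-1.6)² = 12.4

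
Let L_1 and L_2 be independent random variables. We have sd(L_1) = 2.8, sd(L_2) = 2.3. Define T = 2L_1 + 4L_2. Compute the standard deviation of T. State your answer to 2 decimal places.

10.77

V(L_1) = 7.84, V(L_2) = 5.29
By independence, V(T) = (2)²V(L_1) + (4)²V(L_2)
= (2)²·7.84 + (4)²·5.29 = 116
sd(T) = √116 ≈ 10.77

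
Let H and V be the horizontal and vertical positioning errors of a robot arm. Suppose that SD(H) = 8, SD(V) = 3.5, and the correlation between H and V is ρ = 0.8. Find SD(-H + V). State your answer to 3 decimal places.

5.608

Var(H) = (8)² = 64;  Var(V) = (3.5)² = 12.25
Cov(H,V) = ρ·SD(H)·SD(V) = 0.8·8·3.5 = 22.4
Var(-H + V) = (-1)²·Var(H) + (1)²·Var(V) + 2·(-1)·(1)·Cov(H,V)
= 1·64 + 1·12.25 + -2·22.4 = 31.45
SD(-H + V) = √31.45 ≈ 5.608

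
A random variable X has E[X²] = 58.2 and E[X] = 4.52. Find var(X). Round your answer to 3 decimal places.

37.770

var(X) = 58.2 − (4.52)² = 37.7696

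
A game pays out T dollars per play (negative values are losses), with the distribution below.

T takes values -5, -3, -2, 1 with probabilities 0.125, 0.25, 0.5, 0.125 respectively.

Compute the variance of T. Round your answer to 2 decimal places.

2.44

E[T] = (-5)(0.125) + (-3)(0.25) + (-2)(0.5) + (1)(0.125) = -2.25
E[T²] = (-5)²(0.125) + (-3)²(0.25) + (-2)²(0.5) + (1)²(0.125) = 7.5
var(T) = E[T²] − (E[T])² = 7.5 − (-2.25)² = 2.4375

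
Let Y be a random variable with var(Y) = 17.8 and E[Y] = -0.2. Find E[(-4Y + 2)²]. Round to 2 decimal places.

E[-4Y + 2] = -4·-0.2 + 2 = 2.8
var(-4Y + 2) = (-4)²·17.8 = 284.8
E[(-4Y + 2)²] = var((-4Y + 2)) + (E[(-4Y + 2)])² = 284.8 + (2.8)² = 292.64

292.64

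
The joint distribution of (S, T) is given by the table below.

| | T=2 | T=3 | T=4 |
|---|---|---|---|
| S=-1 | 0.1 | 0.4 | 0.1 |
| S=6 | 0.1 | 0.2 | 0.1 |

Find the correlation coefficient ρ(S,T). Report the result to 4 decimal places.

E[S] = 1.8,  E[T] = 3
E[ST] = 5.4
Cov(S,T) = E[ST] − E[S]E[T] = 5.4 − (1.8)(3) = 0
var(S) = 11.76,  var(T) = 0.4
ρ = 0 / √(11.76·0.4) ≈ 0.0000

0.0000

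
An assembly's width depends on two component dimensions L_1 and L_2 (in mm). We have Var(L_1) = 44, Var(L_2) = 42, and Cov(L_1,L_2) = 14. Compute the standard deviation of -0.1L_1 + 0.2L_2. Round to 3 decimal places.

Var(-0.1L_1 + 0.2L_2) = (-0.1)²·Var(L_1) + (0.2)²·Var(L_2) + 2·(-0.1)·(0.2)·Cov(L_1,L_2)
= 0.01·44 + 0.04·42 + -0.04·14 = 1.56
σ(-0.1L_1 + 0.2L_2) = √1.56 ≈ 1.249

1.249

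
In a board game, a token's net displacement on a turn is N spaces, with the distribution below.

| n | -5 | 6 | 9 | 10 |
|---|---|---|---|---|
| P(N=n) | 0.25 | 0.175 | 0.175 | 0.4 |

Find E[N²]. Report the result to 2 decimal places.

66.73

E[N²] = (-5)²(0.25) + (6)²(0.175) + (9)²(0.175) + (10)²(0.4) = 66.725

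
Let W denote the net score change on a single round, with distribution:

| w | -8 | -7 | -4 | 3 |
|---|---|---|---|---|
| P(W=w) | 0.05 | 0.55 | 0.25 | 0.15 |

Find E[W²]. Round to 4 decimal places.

E[W²] = (-8)²(0.05) + (-7)²(0.55) + (-4)²(0.25) + (3)²(0.15) = 35.5

35.5000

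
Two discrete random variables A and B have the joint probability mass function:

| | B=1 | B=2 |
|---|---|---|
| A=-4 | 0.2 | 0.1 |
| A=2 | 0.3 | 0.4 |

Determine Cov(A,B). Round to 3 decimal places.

0.300

E[A] = 0.2,  E[B] = 1.5
E[AB] = 0.6
Cov(A,B) = E[AB] − E[A]E[B] = 0.6 − (0.2)(1.5) = 0.3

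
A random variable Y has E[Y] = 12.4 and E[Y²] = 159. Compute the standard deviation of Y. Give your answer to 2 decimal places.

var(Y) = 159 − (12.4)² = 5.24
sd(Y) = √5.24 ≈ 2.29

2.29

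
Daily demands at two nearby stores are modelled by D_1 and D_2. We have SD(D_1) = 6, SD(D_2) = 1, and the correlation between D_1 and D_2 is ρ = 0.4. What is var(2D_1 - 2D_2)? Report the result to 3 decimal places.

var(D_1) = (6)² = 36;  var(D_2) = (1)² = 1
cov(D_1,D_2) = ρ·SD(D_1)·SD(D_2) = 0.4·6·1 = 2.4
var(2D_1 - 2D_2) = (2)²·var(D_1) + (-2)²·var(D_2) + 2·(2)·(-2)·cov(D_1,D_2)
= 4·36 + 4·1 + -8·2.4 = 128.8

128.800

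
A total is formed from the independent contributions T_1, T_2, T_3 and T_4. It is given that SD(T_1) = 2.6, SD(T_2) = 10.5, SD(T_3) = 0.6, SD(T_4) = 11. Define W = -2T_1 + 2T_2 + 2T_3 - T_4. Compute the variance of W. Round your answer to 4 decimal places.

Var(T_1) = 6.76, Var(T_2) = 110.25, Var(T_3) = 0.36, Var(T_4) = 121
By independence, Var(W) = (-2)²Var(T_1) + (2)²Var(T_2) + (2)²Var(T_3) + (-1)²Var(T_4)
= (-2)²·6.76 + (2)²·110.25 + (2)²·0.36 + (-1)²·121 = 590.48

590.4800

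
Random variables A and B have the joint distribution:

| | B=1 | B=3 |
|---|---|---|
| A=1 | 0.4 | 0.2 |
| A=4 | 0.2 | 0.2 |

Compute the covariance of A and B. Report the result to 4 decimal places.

E[A] = 2.2,  E[B] = 1.8
E[AB] = 4.2
Cov(A,B) = E[AB] − E[A]E[B] = 4.2 − (2.2)(1.8) = 0.24

0.2400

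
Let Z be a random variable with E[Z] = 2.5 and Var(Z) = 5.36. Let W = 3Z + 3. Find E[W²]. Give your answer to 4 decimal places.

E[3Z + 3] = 3·2.5 + 3 = 10.5
Var(3Z + 3) = (3)²·5.36 = 48.24
E[W²] = Var(W) + (E[W])² = 48.24 + (10.5)² = 158.49

158.4900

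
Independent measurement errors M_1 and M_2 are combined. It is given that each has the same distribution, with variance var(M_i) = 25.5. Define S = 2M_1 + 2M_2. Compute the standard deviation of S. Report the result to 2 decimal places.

14.28

By independence, var(S) = (2)²var(M_1) + (2)²var(M_2)
= (2)²·25.5 + (2)²·25.5 = 204
sd(S) = √204 ≈ 14.28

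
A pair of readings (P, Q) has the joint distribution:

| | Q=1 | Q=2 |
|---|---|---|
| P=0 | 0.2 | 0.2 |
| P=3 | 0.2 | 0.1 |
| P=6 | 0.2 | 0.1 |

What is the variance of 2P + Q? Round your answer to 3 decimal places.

24.360

E[P] = 2.7,  E[Q] = 1.4,  E[PQ] = 3.6
var(P) = 13.5 − (2.7)² = 6.21;  var(Q) = 2.2 − (1.4)² = 0.24
cov(P,Q) = 3.6 − (2.7)(1.4) = -0.18
var(2P + Q) = (2)²·6.21 + (1)²·0.24 + 2·(2)·(1)·-0.18 = 24.36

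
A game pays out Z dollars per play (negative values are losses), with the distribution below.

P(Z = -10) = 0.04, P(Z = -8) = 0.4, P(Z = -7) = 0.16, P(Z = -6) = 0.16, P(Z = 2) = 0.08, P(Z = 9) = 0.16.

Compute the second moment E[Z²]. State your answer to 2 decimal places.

56.48

E[Z²] = (-10)²(0.04) + (-8)²(0.4) + (-7)²(0.16) + (-6)²(0.16) + (2)²(0.08) + (9)²(0.16) = 56.48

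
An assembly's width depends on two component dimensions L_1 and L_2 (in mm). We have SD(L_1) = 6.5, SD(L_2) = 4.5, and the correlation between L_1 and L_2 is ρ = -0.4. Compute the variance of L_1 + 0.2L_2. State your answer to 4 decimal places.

var(L_1) = (6.5)² = 42.25;  var(L_2) = (4.5)² = 20.25
Cov(L_1,L_2) = ρ·SD(L_1)·SD(L_2) = -0.4·6.5·4.5 = -11.7
var(L_1 + 0.2L_2) = (1)²·var(L_1) + (0.2)²·var(L_2) + 2·(1)·(0.2)·Cov(L_1,L_2)
= 1·42.25 + 0.04·20.25 + 0.4·-11.7 = 38.38

38.3800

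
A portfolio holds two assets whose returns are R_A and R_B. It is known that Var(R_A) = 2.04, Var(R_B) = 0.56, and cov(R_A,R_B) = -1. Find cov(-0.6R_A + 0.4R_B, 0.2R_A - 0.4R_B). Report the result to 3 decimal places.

-0.654

cov(-0.6R_A + 0.4R_B, 0.2R_A - 0.4R_B) = (-0.6)(0.2)Var(R_A) + (0.4)(-0.4)Var(R_B) + [(-0.6)(-0.4) + (0.4)(0.2)]cov(R_A,R_B)
= -0.12·2.04 + -0.16·0.56 + 0.32·-1 = -0.6544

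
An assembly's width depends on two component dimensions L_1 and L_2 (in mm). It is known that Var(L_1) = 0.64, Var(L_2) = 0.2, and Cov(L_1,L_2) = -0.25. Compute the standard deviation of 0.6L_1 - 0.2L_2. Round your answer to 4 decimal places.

Var(0.6L_1 - 0.2L_2) = (0.6)²·Var(L_1) + (-0.2)²·Var(L_2) + 2·(0.6)·(-0.2)·Cov(L_1,L_2)
= 0.36·0.64 + 0.04·0.2 + -0.24·-0.25 = 0.2984
SD(0.6L_1 - 0.2L_2) = √0.2984 ≈ 0.5463

0.5463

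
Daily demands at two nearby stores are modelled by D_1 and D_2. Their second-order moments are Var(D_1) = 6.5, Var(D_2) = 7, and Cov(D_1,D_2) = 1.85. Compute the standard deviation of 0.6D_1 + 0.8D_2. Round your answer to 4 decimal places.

Var(0.6D_1 + 0.8D_2) = (0.6)²·Var(D_1) + (0.8)²·Var(D_2) + 2·(0.6)·(0.8)·Cov(D_1,D_2)
= 0.36·6.5 + 0.64·7 + 0.96·1.85 = 8.596
SD(0.6D_1 + 0.8D_2) = √8.596 ≈ 2.9319

2.9319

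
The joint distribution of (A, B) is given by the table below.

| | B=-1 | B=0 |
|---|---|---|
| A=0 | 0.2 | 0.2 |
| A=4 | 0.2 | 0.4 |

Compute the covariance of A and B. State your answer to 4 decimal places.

E[A] = 2.4,  E[B] = -0.4
E[AB] = -0.8
cov(A,B) = E[AB] − E[A]E[B] = -0.8 − (2.4)(-0.4) = 0.16

0.1600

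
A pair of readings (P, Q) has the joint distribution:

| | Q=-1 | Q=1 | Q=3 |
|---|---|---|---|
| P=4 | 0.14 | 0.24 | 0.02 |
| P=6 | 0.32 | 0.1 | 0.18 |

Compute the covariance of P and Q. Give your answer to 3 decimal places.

0.064

E[P] = 5.2,  E[Q] = 0.48
E[PQ] = 2.56
Cov(P,Q) = E[PQ] − E[P]E[Q] = 2.56 − (5.2)(0.48) = 0.064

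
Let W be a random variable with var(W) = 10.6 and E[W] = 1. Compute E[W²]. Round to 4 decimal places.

E[W²] = var(W) + (E[W])² = 10.6 + (1)² = 11.6

11.6000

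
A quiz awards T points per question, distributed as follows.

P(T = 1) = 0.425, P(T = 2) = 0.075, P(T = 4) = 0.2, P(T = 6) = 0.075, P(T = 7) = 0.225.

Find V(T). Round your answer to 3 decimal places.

6.090

E[T] = (1)(0.425) + (2)(0.075) + (4)(0.2) + (6)(0.075) + (7)(0.225) = 3.4
E[T²] = (1)²(0.425) + (2)²(0.075) + (4)²(0.2) + (6)²(0.075) + (7)²(0.225) = 17.65
V(T) = E[T²] − (E[T])² = 17.65 − (3.4)² = 6.09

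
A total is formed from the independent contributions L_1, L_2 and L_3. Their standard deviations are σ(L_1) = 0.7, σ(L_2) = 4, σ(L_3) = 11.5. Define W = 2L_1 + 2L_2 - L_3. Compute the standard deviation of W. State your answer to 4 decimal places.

14.0787

Var(L_1) = 0.49, Var(L_2) = 16, Var(L_3) = 132.25
By independence, Var(W) = (2)²Var(L_1) + (2)²Var(L_2) + (-1)²Var(L_3)
= (2)²·0.49 + (2)²·16 + (-1)²·132.25 = 198.21
σ(W) = √198.21 ≈ 14.0787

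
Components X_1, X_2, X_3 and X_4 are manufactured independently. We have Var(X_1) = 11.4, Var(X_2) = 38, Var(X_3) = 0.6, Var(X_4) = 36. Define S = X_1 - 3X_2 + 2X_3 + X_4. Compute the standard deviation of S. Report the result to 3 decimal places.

19.794

By independence, Var(S) = (1)²Var(X_1) + (-3)²Var(X_2) + (2)²Var(X_3) + (1)²Var(X_4)
= (1)²·11.4 + (-3)²·38 + (2)²·0.6 + (1)²·36 = 391.8
σ(S) = √391.8 ≈ 19.794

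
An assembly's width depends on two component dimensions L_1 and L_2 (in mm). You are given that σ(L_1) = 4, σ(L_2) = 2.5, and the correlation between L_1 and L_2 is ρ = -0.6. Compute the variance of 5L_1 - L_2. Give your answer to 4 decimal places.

Var(L_1) = (4)² = 16;  Var(L_2) = (2.5)² = 6.25
Cov(L_1,L_2) = ρ·σ(L_1)·σ(L_2) = -0.6·4·2.5 = -6
Var(5L_1 - L_2) = (5)²·Var(L_1) + (-1)²·Var(L_2) + 2·(5)·(-1)·Cov(L_1,L_2)
= 25·16 + 1·6.25 + -10·-6 = 466.25

466.2500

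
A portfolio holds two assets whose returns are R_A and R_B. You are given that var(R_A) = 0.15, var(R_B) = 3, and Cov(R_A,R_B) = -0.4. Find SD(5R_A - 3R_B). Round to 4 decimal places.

6.5383

var(5R_A - 3R_B) = (5)²·var(R_A) + (-3)²·var(R_B) + 2·(5)·(-3)·Cov(R_A,R_B)
= 25·0.15 + 9·3 + -30·-0.4 = 42.75
SD(5R_A - 3R_B) = √42.75 ≈ 6.5383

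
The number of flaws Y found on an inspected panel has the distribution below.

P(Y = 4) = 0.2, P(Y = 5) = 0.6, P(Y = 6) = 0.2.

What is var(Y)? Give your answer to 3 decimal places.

0.400

E[Y] = (4)(0.2) + (5)(0.6) + (6)(0.2) = 5
E[Y²] = (4)²(0.2) + (5)²(0.6) + (6)²(0.2) = 25.4
var(Y) = E[Y²] − (E[Y])² = 25.4 − (5)² = 0.4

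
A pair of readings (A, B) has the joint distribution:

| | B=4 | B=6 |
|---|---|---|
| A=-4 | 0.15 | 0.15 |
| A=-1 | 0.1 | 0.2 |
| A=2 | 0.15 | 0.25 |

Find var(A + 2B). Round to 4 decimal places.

E[A] = -0.7,  E[B] = 5.2,  E[AB] = -3.4
var(A) = 6.7 − (-0.7)² = 6.21;  var(B) = 28 − (5.2)² = 0.96
Cov(A,B) = -3.4 − (-0.7)(5.2) = 0.24
var(A + 2B) = (1)²·6.21 + (2)²·0.96 + 2·(1)·(2)·0.24 = 11.01

11.0100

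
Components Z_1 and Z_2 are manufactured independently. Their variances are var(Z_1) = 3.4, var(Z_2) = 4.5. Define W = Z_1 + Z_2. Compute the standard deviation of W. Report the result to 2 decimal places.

2.81

By independence, var(W) = (1)²var(Z_1) + (1)²var(Z_2)
= (1)²·3.4 + (1)²·4.5 = 7.9
σ(W) = √7.9 ≈ 2.81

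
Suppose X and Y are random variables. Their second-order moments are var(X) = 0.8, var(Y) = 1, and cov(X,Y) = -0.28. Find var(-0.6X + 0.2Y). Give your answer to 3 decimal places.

var(-0.6X + 0.2Y) = (-0.6)²·var(X) + (0.2)²·var(Y) + 2·(-0.6)·(0.2)·cov(X,Y)
= 0.36·0.8 + 0.04·1 + -0.24·-0.28 = 0.3952

0.395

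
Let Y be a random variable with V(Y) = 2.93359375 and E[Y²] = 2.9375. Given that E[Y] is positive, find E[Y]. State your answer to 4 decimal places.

0.0625

(E[Y])² = E[Y²] − V(Y) = 2.9375 − 2.93359375 = 0.00390625
E[Y] = √0.00390625 = 0.0625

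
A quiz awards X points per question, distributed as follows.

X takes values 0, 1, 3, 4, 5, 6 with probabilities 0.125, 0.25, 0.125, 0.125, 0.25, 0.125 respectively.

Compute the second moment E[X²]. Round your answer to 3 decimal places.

E[X²] = (0)²(0.125) + (1)²(0.25) + (3)²(0.125) + (4)²(0.125) + (5)²(0.25) + (6)²(0.125) = 14.125

14.125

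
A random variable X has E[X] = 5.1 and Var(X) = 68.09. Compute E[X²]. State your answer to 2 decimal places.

94.10

E[X²] = Var(X) + (E[X])² = 68.09 + (5.1)² = 94.1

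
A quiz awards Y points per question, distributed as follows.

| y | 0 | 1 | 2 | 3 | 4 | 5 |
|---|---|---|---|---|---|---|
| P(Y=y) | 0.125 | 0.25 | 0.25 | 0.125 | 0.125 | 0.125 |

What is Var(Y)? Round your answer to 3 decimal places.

E[Y] = (0)(0.125) + (1)(0.25) + (2)(0.25) + (3)(0.125) + (4)(0.125) + (5)(0.125) = 2.25
E[Y²] = (0)²(0.125) + (1)²(0.25) + (2)²(0.25) + (3)²(0.125) + (4)²(0.125) + (5)²(0.125) = 7.5
Var(Y) = E[Y²] − (E[Y])² = 7.5 − (2.25)² = 2.4375

2.438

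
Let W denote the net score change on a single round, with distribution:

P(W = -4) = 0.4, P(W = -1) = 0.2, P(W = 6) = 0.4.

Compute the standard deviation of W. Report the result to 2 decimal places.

E[W] = (-4)(0.4) + (-1)(0.2) + (6)(0.4) = 0.6
E[W²] = (-4)²(0.4) + (-1)²(0.2) + (6)²(0.4) = 21
V(W) = E[W²] − (E[W])² = 21 − (0.6)² = 20.64
SD(W) = √20.64 ≈ 4.54

4.54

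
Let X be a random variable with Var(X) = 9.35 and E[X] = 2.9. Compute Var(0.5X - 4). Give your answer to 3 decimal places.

Var(0.5X - 4) = (0.5)²·Var(X) = 0.25·9.35 = 2.3375

2.338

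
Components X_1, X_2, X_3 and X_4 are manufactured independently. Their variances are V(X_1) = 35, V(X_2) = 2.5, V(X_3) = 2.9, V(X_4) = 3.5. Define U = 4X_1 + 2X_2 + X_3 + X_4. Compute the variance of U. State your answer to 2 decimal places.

576.40

By independence, V(U) = (4)²V(X_1) + (2)²V(X_2) + (1)²V(X_3) + (1)²V(X_4)
= (4)²·35 + (2)²·2.5 + (1)²·2.9 + (1)²·3.5 = 576.4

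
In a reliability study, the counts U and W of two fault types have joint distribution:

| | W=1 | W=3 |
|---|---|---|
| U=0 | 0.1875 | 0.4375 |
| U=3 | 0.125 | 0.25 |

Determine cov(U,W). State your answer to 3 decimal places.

-0.047

E[U] = 1.125,  E[W] = 2.375
E[UW] = 2.625
cov(U,W) = E[UW] − E[U]E[W] = 2.625 − (1.125)(2.375) = -0.046875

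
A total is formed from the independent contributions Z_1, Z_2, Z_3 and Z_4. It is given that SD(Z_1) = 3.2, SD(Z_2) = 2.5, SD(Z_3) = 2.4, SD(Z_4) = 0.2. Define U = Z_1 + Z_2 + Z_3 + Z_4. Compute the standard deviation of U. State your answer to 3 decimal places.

4.721

var(Z_1) = 10.24, var(Z_2) = 6.25, var(Z_3) = 5.76, var(Z_4) = 0.04
By independence, var(U) = (1)²var(Z_1) + (1)²var(Z_2) + (1)²var(Z_3) + (1)²var(Z_4)
= (1)²·10.24 + (1)²·6.25 + (1)²·5.76 + (1)²·0.04 = 22.29
SD(U) = √22.29 ≈ 4.721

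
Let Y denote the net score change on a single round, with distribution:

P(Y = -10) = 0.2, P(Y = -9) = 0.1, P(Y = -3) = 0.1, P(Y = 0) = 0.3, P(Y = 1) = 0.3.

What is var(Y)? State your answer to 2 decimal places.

20.89

E[Y] = (-10)(0.2) + (-9)(0.1) + (-3)(0.1) + (0)(0.3) + (1)(0.3) = -2.9
E[Y²] = (-10)²(0.2) + (-9)²(0.1) + (-3)²(0.1) + (0)²(0.3) + (1)²(0.3) = 29.3
var(Y) = E[Y²] − (E[Y])² = 29.3 − (-2.9)² = 20.89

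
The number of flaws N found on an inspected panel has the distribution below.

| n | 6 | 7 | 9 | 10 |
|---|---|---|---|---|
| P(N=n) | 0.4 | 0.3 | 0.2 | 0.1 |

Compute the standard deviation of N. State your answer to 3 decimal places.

E[N] = (6)(0.4) + (7)(0.3) + (9)(0.2) + (10)(0.1) = 7.3
E[N²] = (6)²(0.4) + (7)²(0.3) + (9)²(0.2) + (10)²(0.1) = 55.3
Var(N) = E[N²] − (E[N])² = 55.3 − (7.3)² = 2.01
SD(N) = √2.01 ≈ 1.418

1.418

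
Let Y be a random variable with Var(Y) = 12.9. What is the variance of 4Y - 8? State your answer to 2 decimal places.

206.40

Var(4Y - 8) = (4)²·Var(Y) = 16·12.9 = 206.4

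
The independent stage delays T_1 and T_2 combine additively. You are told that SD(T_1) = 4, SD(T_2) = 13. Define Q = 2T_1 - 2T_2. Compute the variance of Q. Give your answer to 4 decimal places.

V(T_1) = 16, V(T_2) = 169
By independence, V(Q) = (2)²V(T_1) + (-2)²V(T_2)
= (2)²·16 + (-2)²·169 = 740

740.0000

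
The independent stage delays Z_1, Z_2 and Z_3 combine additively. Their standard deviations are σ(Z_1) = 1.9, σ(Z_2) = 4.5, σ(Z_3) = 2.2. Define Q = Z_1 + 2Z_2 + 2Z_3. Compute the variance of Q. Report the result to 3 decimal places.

var(Z_1) = 3.61, var(Z_2) = 20.25, var(Z_3) = 4.84
By independence, var(Q) = (1)²var(Z_1) + (2)²var(Z_2) + (2)²var(Z_3)
= (1)²·3.61 + (2)²·20.25 + (2)²·4.84 = 103.97

103.970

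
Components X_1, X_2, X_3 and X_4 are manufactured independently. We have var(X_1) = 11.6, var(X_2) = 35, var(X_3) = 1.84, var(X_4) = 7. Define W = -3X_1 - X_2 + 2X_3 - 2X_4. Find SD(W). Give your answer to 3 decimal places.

By independence, var(W) = (-3)²var(X_1) + (-1)²var(X_2) + (2)²var(X_3) + (-2)²var(X_4)
= (-3)²·11.6 + (-1)²·35 + (2)²·1.84 + (-2)²·7 = 174.76
SD(W) = √174.76 ≈ 13.220

13.220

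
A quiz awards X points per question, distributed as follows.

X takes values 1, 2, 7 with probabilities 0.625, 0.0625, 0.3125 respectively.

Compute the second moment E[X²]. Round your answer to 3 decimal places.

16.188

E[X²] = (1)²(0.625) + (2)²(0.0625) + (7)²(0.3125) = 16.1875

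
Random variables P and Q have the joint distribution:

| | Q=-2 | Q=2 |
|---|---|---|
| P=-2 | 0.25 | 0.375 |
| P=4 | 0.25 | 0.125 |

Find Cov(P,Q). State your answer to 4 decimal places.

E[P] = 0.25,  E[Q] = 0
E[PQ] = -1.5
Cov(P,Q) = E[PQ] − E[P]E[Q] = -1.5 − (0.25)(0) = -1.5

-1.5000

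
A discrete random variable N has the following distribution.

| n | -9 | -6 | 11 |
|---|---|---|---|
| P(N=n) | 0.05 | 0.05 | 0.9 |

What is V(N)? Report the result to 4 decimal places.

31.0275

E[N] = (-9)(0.05) + (-6)(0.05) + (11)(0.9) = 9.15
E[N²] = (-9)²(0.05) + (-6)²(0.05) + (11)²(0.9) = 114.75
V(N) = E[N²] − (E[N])² = 114.75 − (9.15)² = 31.0275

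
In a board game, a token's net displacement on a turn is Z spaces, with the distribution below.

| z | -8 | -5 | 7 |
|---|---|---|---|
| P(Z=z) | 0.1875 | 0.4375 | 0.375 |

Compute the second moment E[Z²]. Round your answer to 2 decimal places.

E[Z²] = (-8)²(0.1875) + (-5)²(0.4375) + (7)²(0.375) = 41.3125

41.31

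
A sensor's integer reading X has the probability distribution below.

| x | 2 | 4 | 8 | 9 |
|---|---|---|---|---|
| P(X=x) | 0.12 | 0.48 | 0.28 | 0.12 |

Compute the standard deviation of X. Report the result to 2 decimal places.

2.40

E[X] = (2)(0.12) + (4)(0.48) + (8)(0.28) + (9)(0.12) = 5.48
E[X²] = (2)²(0.12) + (4)²(0.48) + (8)²(0.28) + (9)²(0.12) = 35.8
V(X) = E[X²] − (E[X])² = 35.8 − (5.48)² = 5.7696
sd(X) = √5.7696 ≈ 2.40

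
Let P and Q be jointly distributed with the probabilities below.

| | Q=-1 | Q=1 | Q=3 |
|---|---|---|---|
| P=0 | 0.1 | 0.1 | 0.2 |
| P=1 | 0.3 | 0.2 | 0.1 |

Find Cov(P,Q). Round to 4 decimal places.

-0.2800

E[P] = 0.6,  E[Q] = 0.8
E[PQ] = 0.2
Cov(P,Q) = E[PQ] − E[P]E[Q] = 0.2 − (0.6)(0.8) = -0.28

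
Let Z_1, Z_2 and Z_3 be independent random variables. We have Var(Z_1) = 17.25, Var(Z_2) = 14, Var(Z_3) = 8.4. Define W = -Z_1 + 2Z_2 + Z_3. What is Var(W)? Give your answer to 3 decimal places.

81.650

By independence, Var(W) = (-1)²Var(Z_1) + (2)²Var(Z_2) + (1)²Var(Z_3)
= (-1)²·17.25 + (2)²·14 + (1)²·8.4 = 81.65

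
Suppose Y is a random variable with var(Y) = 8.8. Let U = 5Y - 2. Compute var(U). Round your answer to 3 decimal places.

var(5Y - 2) = (5)²·var(Y) = 25·8.8 = 220

220.000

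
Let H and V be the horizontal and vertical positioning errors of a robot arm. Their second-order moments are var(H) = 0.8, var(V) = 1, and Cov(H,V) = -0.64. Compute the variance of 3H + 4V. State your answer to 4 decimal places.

var(3H + 4V) = (3)²·var(H) + (4)²·var(V) + 2·(3)·(4)·Cov(H,V)
= 9·0.8 + 16·1 + 24·-0.64 = 7.84

7.8400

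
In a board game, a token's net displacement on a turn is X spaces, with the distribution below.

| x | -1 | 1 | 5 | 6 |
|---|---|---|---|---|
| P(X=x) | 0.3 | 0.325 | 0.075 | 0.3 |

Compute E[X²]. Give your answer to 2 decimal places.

13.30

E[X²] = (-1)²(0.3) + (1)²(0.325) + (5)²(0.075) + (6)²(0.3) = 13.3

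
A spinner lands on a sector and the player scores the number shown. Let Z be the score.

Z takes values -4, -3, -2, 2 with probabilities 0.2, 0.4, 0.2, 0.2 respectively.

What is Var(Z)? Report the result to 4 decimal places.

4.4000

E[Z] = (-4)(0.2) + (-3)(0.4) + (-2)(0.2) + (2)(0.2) = -2
E[Z²] = (-4)²(0.2) + (-3)²(0.4) + (-2)²(0.2) + (2)²(0.2) = 8.4
Var(Z) = E[Z²] − (E[Z])² = 8.4 − (-2)² = 4.4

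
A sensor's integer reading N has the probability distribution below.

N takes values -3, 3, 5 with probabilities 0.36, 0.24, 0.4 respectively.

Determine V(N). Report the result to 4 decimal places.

12.7104

E[N] = (-3)(0.36) + (3)(0.24) + (5)(0.4) = 1.64
E[N²] = (-3)²(0.36) + (3)²(0.24) + (5)²(0.4) = 15.4
V(N) = E[N²] − (E[N])² = 15.4 − (1.64)² = 12.7104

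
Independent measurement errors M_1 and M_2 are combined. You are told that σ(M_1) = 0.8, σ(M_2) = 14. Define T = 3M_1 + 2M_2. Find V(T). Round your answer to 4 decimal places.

V(M_1) = 0.64, V(M_2) = 196
By independence, V(T) = (3)²V(M_1) + (2)²V(M_2)
= (3)²·0.64 + (2)²·196 = 789.76

789.7600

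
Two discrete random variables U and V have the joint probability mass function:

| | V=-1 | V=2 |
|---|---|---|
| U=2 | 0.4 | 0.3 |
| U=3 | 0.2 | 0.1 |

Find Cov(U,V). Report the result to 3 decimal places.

E[U] = 2.3,  E[V] = 0.2
E[UV] = 0.4
Cov(U,V) = E[UV] − E[U]E[V] = 0.4 − (2.3)(0.2) = -0.06

-0.060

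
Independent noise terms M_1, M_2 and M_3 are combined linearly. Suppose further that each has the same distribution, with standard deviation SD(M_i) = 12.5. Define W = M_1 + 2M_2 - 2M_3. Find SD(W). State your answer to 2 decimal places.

37.50

V(M_i) = (12.5)² = 156.25
By independence, V(W) = (1)²V(M_1) + (2)²V(M_2) + (-2)²V(M_3)
= (1)²·156.25 + (2)²·156.25 + (-2)²·156.25 = 1406.25
SD(W) = √1406.25 ≈ 37.50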